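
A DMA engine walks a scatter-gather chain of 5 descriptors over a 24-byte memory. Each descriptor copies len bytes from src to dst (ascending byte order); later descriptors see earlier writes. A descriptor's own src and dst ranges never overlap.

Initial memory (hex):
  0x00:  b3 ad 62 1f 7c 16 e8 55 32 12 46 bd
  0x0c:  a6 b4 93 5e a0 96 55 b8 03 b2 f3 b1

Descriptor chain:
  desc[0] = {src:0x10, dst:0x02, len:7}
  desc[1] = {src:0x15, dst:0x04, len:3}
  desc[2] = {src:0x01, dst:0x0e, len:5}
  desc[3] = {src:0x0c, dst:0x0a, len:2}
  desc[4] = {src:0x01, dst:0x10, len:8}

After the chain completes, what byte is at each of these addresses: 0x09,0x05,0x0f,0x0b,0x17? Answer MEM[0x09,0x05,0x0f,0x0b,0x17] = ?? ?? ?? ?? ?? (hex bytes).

  after D0: wrote 7B at 0x02 = a09655b803b2f3
  after D1: wrote 3B at 0x04 = b2f3b1
  after D2: wrote 5B at 0x0e = ada096b2f3
  after D3: wrote 2B at 0x0a = a6b4
  after D4: wrote 8B at 0x10 = ada096b2f3b1b2f3
query mem[0x09]=0x12, mem[0x05]=0xf3, mem[0x0f]=0xa0, mem[0x0b]=0xb4, mem[0x17]=0xf3

MEM[0x09,0x05,0x0f,0x0b,0x17] = 12 f3 a0 b4 f3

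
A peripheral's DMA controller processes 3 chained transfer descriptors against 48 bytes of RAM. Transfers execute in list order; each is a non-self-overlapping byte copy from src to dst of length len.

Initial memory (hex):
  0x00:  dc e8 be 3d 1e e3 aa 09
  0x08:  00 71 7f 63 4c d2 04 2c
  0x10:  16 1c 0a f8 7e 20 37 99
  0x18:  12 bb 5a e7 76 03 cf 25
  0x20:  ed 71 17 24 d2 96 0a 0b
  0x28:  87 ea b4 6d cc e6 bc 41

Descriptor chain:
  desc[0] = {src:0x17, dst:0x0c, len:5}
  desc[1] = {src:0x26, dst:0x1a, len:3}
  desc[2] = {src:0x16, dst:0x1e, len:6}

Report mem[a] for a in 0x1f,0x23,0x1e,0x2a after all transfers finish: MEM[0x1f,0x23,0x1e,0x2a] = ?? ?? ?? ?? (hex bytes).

MEM[0x1f,0x23,0x1e,0x2a] = 99 0b 37 b4

D0: mem[0x0c..0x10] <- [99 12 bb 5a e7]
D1: mem[0x1a..0x1c] <- [0a 0b 87]
D2: mem[0x1e..0x23] <- [37 99 12 bb 0a 0b]
query mem[0x1f]=0x99, mem[0x23]=0x0b, mem[0x1e]=0x37, mem[0x2a]=0xb4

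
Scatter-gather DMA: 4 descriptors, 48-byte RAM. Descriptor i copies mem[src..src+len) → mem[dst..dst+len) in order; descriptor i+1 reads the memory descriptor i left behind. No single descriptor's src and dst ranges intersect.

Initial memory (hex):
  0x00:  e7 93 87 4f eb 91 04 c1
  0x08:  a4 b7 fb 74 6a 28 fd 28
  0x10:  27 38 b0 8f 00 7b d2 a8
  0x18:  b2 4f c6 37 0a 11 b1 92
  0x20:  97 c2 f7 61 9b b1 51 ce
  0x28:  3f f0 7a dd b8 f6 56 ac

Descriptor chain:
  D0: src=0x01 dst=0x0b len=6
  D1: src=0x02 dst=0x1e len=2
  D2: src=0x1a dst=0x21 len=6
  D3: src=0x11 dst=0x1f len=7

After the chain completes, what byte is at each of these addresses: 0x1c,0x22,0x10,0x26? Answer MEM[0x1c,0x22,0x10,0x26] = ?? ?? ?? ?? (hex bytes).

MEM[0x1c,0x22,0x10,0x26] = 0a 00 04 4f

#0 dst[0x0b+6] := {0x93,0x87,0x4f,0xeb,0x91,0x04}
#1 dst[0x1e+2] := {0x87,0x4f}
#2 dst[0x21+6] := {0xc6,0x37,0x0a,0x11,0x87,0x4f}
#3 dst[0x1f+7] := {0x38,0xb0,0x8f,0x00,0x7b,0xd2,0xa8}
query mem[0x1c]=0x0a, mem[0x22]=0x00, mem[0x10]=0x04, mem[0x26]=0x4f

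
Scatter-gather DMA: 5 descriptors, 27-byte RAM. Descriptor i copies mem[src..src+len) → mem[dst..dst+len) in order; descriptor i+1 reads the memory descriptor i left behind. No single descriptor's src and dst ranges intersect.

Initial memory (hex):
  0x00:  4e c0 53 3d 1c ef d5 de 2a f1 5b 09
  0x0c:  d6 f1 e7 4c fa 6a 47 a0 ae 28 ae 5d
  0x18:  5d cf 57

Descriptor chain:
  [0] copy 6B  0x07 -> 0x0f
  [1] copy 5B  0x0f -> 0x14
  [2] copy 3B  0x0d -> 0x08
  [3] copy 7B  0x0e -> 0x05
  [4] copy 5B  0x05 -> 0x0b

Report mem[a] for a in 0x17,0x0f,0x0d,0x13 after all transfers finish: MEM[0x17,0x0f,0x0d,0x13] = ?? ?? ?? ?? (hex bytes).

MEM[0x17,0x0f,0x0d,0x13] = 5b 5b 2a 09

  after D0: wrote 6B at 0x0f = de2af15b09d6
  after D1: wrote 5B at 0x14 = de2af15b09
  after D2: wrote 3B at 0x08 = f1e7de
  after D3: wrote 7B at 0x05 = e7de2af15b09de
  after D4: wrote 5B at 0x0b = e7de2af15b
query mem[0x17]=0x5b, mem[0x0f]=0x5b, mem[0x0d]=0x2a, mem[0x13]=0x09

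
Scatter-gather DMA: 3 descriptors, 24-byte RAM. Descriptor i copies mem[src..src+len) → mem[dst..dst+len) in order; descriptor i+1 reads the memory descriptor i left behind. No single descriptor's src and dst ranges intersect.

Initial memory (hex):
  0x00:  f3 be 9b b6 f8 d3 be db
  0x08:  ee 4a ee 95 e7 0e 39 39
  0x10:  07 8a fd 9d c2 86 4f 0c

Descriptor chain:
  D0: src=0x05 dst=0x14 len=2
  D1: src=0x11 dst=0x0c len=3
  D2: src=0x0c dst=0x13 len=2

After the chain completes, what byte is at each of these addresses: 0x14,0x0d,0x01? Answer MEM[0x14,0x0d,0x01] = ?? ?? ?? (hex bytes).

MEM[0x14,0x0d,0x01] = fd fd be

D0: mem[0x14..0x15] <- [d3 be]
D1: mem[0x0c..0x0e] <- [8a fd 9d]
D2: mem[0x13..0x14] <- [8a fd]
query mem[0x14]=0xfd, mem[0x0d]=0xfd, mem[0x01]=0xbe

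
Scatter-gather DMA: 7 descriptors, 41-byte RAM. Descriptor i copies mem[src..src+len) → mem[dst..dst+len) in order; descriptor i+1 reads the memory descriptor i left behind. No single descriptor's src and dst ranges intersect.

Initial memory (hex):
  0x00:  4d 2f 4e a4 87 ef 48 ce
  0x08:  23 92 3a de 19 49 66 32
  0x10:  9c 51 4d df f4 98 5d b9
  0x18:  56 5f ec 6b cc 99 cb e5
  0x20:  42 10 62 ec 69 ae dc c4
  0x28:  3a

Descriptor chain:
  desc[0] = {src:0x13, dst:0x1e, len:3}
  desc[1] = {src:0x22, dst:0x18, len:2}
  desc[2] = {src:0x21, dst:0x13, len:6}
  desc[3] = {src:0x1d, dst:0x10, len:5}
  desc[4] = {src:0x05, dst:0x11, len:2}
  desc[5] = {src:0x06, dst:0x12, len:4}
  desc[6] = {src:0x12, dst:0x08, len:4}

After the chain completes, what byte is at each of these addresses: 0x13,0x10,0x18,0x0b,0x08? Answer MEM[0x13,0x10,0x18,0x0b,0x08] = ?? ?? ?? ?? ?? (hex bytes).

#0 dst[0x1e+3] := {0xdf,0xf4,0x98}
#1 dst[0x18+2] := {0x62,0xec}
#2 dst[0x13+6] := {0x10,0x62,0xec,0x69,0xae,0xdc}
#3 dst[0x10+5] := {0x99,0xdf,0xf4,0x98,0x10}
#4 dst[0x11+2] := {0xef,0x48}
#5 dst[0x12+4] := {0x48,0xce,0x23,0x92}
#6 dst[0x08+4] := {0x48,0xce,0x23,0x92}
query mem[0x13]=0xce, mem[0x10]=0x99, mem[0x18]=0xdc, mem[0x0b]=0x92, mem[0x08]=0x48

MEM[0x13,0x10,0x18,0x0b,0x08] = ce 99 dc 92 48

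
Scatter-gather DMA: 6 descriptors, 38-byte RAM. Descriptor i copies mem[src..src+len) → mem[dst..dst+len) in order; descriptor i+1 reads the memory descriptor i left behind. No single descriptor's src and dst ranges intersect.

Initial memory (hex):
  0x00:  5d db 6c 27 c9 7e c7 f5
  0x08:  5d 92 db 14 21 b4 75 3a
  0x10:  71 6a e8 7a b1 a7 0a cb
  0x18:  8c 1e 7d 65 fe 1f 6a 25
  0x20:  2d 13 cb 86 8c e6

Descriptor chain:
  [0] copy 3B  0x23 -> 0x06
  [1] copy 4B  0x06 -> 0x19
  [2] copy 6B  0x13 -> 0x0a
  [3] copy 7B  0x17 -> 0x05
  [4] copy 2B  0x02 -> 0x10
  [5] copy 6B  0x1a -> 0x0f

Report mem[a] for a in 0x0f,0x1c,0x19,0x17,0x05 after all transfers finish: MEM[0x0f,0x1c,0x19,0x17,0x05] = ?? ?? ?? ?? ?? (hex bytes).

MEM[0x0f,0x1c,0x19,0x17,0x05] = 8c 92 86 cb cb

D0: mem[0x06..0x08] <- [86 8c e6]
D1: mem[0x19..0x1c] <- [86 8c e6 92]
D2: mem[0x0a..0x0f] <- [7a b1 a7 0a cb 8c]
D3: mem[0x05..0x0b] <- [cb 8c 86 8c e6 92 1f]
D4: mem[0x10..0x11] <- [6c 27]
D5: mem[0x0f..0x14] <- [8c e6 92 1f 6a 25]
query mem[0x0f]=0x8c, mem[0x1c]=0x92, mem[0x19]=0x86, mem[0x17]=0xcb, mem[0x05]=0xcb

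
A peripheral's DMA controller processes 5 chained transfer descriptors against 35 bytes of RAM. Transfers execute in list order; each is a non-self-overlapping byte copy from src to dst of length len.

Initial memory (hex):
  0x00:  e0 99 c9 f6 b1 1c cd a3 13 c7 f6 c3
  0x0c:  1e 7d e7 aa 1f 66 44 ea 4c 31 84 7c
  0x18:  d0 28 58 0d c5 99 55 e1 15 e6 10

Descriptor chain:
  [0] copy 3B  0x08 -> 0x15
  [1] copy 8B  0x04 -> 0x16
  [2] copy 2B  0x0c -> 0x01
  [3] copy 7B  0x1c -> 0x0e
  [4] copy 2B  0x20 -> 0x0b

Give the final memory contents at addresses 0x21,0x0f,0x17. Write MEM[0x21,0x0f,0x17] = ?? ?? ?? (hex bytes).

D0: mem[0x15..0x17] <- [13 c7 f6]
D1: mem[0x16..0x1d] <- [b1 1c cd a3 13 c7 f6 c3]
D2: mem[0x01..0x02] <- [1e 7d]
D3: mem[0x0e..0x14] <- [f6 c3 55 e1 15 e6 10]
D4: mem[0x0b..0x0c] <- [15 e6]
query mem[0x21]=0xe6, mem[0x0f]=0xc3, mem[0x17]=0x1c

MEM[0x21,0x0f,0x17] = e6 c3 1c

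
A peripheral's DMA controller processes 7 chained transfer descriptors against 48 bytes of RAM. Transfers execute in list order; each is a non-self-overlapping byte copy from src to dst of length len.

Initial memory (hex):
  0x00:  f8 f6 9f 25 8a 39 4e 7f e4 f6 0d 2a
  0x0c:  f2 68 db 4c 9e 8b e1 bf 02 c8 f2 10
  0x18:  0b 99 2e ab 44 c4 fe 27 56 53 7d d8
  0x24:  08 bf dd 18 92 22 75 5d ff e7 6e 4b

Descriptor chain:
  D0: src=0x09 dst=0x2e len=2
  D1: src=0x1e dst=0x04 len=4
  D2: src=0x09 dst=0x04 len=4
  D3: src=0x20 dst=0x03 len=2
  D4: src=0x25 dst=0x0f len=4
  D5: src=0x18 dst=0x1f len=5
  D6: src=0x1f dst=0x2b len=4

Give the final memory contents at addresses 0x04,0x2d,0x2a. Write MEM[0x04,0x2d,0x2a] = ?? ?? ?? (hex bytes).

  after D0: wrote 2B at 0x2e = f60d
  after D1: wrote 4B at 0x04 = fe275653
  after D2: wrote 4B at 0x04 = f60d2af2
  after D3: wrote 2B at 0x03 = 5653
  after D4: wrote 4B at 0x0f = bfdd1892
  after D5: wrote 5B at 0x1f = 0b992eab44
  after D6: wrote 4B at 0x2b = 0b992eab
query mem[0x04]=0x53, mem[0x2d]=0x2e, mem[0x2a]=0x75

MEM[0x04,0x2d,0x2a] = 53 2e 75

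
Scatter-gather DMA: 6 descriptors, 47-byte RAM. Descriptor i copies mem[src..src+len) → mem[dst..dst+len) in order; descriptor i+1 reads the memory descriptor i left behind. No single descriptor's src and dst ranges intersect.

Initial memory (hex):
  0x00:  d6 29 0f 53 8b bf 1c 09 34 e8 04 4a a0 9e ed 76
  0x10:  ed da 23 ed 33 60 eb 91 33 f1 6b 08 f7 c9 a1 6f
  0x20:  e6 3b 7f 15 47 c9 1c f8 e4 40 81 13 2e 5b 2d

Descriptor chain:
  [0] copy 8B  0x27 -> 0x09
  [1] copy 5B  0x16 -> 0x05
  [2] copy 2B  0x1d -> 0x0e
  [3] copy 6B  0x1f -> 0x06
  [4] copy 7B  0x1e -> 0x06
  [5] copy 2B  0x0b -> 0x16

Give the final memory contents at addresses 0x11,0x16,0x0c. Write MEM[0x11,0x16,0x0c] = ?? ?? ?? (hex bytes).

MEM[0x11,0x16,0x0c] = da 15 47

D0: mem[0x09..0x10] <- [f8 e4 40 81 13 2e 5b 2d]
D1: mem[0x05..0x09] <- [eb 91 33 f1 6b]
D2: mem[0x0e..0x0f] <- [c9 a1]
D3: mem[0x06..0x0b] <- [6f e6 3b 7f 15 47]
D4: mem[0x06..0x0c] <- [a1 6f e6 3b 7f 15 47]
D5: mem[0x16..0x17] <- [15 47]
query mem[0x11]=0xda, mem[0x16]=0x15, mem[0x0c]=0x47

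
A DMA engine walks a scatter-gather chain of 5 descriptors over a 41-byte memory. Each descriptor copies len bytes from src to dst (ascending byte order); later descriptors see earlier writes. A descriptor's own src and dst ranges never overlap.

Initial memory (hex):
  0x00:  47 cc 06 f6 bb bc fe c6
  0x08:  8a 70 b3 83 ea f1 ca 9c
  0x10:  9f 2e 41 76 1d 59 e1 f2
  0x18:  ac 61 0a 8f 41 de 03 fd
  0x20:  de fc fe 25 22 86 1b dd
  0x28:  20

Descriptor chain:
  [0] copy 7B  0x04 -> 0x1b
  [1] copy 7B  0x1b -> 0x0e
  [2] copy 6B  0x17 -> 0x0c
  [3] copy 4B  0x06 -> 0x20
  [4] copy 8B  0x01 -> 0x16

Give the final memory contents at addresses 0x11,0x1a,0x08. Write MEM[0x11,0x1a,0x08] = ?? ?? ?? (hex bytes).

  after D0: wrote 7B at 0x1b = bbbcfec68a70b3
  after D1: wrote 7B at 0x0e = bbbcfec68a70b3
  after D2: wrote 6B at 0x0c = f2ac610abbbc
  after D3: wrote 4B at 0x20 = fec68a70
  after D4: wrote 8B at 0x16 = cc06f6bbbcfec68a
query mem[0x11]=0xbc, mem[0x1a]=0xbc, mem[0x08]=0x8a

MEM[0x11,0x1a,0x08] = bc bc 8a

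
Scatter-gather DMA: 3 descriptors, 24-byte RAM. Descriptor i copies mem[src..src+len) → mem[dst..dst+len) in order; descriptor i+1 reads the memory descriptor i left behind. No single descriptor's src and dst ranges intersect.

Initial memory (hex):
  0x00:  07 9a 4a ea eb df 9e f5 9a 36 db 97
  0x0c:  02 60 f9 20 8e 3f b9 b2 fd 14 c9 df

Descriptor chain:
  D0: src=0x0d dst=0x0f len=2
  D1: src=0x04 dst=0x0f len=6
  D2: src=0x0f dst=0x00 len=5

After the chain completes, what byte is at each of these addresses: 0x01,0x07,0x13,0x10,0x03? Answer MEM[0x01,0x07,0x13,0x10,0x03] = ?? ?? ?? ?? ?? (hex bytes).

MEM[0x01,0x07,0x13,0x10,0x03] = df f5 9a df f5

D0: mem[0x0f..0x10] <- [60 f9]
D1: mem[0x0f..0x14] <- [eb df 9e f5 9a 36]
D2: mem[0x00..0x04] <- [eb df 9e f5 9a]
query mem[0x01]=0xdf, mem[0x07]=0xf5, mem[0x13]=0x9a, mem[0x10]=0xdf, mem[0x03]=0xf5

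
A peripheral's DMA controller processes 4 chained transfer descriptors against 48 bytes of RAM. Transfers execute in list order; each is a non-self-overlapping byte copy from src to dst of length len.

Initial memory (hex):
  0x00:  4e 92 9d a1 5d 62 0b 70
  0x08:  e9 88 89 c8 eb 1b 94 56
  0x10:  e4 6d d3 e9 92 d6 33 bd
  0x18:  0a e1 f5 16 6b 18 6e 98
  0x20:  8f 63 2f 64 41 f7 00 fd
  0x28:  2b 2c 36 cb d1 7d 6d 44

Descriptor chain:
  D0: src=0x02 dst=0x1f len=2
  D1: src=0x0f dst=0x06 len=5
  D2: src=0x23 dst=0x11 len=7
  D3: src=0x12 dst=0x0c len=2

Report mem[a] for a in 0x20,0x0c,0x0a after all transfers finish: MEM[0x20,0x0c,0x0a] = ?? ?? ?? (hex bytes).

MEM[0x20,0x0c,0x0a] = a1 41 e9

  after D0: wrote 2B at 0x1f = 9da1
  after D1: wrote 5B at 0x06 = 56e46dd3e9
  after D2: wrote 7B at 0x11 = 6441f700fd2b2c
  after D3: wrote 2B at 0x0c = 41f7
query mem[0x20]=0xa1, mem[0x0c]=0x41, mem[0x0a]=0xe9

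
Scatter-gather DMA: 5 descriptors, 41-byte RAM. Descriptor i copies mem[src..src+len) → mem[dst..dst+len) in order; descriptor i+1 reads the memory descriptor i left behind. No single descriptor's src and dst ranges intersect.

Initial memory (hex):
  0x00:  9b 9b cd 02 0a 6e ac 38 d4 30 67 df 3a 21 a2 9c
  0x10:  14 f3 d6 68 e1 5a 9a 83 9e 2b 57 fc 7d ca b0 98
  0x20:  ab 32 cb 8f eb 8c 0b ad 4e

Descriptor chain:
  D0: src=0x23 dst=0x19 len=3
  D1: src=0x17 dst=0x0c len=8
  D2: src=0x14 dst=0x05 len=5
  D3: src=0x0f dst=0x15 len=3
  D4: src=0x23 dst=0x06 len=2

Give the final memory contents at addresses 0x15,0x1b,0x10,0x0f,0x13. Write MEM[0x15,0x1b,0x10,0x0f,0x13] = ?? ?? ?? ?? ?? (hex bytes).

  after D0: wrote 3B at 0x19 = 8feb8c
  after D1: wrote 8B at 0x0c = 839e8feb8c7dcab0
  after D2: wrote 5B at 0x05 = e15a9a839e
  after D3: wrote 3B at 0x15 = eb8c7d
  after D4: wrote 2B at 0x06 = 8feb
query mem[0x15]=0xeb, mem[0x1b]=0x8c, mem[0x10]=0x8c, mem[0x0f]=0xeb, mem[0x13]=0xb0

MEM[0x15,0x1b,0x10,0x0f,0x13] = eb 8c 8c eb b0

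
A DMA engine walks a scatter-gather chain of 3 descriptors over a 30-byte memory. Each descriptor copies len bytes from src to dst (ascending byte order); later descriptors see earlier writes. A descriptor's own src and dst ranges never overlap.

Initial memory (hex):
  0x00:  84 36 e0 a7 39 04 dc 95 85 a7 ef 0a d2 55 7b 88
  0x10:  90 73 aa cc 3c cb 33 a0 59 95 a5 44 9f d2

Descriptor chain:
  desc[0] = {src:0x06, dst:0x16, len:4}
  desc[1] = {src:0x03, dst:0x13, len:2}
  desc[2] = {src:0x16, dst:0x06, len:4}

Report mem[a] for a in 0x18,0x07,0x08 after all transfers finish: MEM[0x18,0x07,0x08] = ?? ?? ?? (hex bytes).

MEM[0x18,0x07,0x08] = 85 95 85

#0 dst[0x16+4] := {0xdc,0x95,0x85,0xa7}
#1 dst[0x13+2] := {0xa7,0x39}
#2 dst[0x06+4] := {0xdc,0x95,0x85,0xa7}
query mem[0x18]=0x85, mem[0x07]=0x95, mem[0x08]=0x85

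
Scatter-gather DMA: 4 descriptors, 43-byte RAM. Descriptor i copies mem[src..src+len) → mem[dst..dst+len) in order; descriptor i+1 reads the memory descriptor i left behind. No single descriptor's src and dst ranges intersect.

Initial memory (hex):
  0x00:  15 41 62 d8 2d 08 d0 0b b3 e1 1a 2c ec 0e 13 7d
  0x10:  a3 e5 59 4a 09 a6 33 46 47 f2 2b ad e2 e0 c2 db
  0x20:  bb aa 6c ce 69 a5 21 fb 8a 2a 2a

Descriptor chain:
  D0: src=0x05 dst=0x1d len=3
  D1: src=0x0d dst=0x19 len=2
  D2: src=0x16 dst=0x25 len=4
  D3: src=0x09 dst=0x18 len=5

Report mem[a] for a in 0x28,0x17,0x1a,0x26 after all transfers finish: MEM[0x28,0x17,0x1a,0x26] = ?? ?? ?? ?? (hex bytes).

MEM[0x28,0x17,0x1a,0x26] = 0e 46 2c 46

  after D0: wrote 3B at 0x1d = 08d00b
  after D1: wrote 2B at 0x19 = 0e13
  after D2: wrote 4B at 0x25 = 3346470e
  after D3: wrote 5B at 0x18 = e11a2cec0e
query mem[0x28]=0x0e, mem[0x17]=0x46, mem[0x1a]=0x2c, mem[0x26]=0x46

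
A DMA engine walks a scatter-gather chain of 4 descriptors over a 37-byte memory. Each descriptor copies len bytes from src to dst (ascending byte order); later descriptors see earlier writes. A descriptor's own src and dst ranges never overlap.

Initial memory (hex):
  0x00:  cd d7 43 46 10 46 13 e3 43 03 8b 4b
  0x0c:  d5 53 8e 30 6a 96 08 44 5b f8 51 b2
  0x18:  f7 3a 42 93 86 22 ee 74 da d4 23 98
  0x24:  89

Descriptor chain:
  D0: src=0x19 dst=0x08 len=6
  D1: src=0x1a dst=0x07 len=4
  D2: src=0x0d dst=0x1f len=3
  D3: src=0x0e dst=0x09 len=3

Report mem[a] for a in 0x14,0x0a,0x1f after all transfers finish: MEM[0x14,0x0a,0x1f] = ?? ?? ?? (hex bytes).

MEM[0x14,0x0a,0x1f] = 5b 30 ee

D0: mem[0x08..0x0d] <- [3a 42 93 86 22 ee]
D1: mem[0x07..0x0a] <- [42 93 86 22]
D2: mem[0x1f..0x21] <- [ee 8e 30]
D3: mem[0x09..0x0b] <- [8e 30 6a]
query mem[0x14]=0x5b, mem[0x0a]=0x30, mem[0x1f]=0xee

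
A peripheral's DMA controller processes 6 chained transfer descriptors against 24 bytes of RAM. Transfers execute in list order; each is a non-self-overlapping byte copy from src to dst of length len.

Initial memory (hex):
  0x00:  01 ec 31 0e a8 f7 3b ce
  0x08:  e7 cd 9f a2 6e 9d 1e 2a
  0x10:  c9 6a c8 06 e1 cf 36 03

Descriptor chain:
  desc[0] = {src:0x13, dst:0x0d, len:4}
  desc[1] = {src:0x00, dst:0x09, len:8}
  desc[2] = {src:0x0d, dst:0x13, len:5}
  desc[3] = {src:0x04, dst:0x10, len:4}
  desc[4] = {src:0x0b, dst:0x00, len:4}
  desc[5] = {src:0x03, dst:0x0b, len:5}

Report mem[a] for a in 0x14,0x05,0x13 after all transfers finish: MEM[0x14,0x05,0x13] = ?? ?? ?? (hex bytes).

  after D0: wrote 4B at 0x0d = 06e1cf36
  after D1: wrote 8B at 0x09 = 01ec310ea8f73bce
  after D2: wrote 5B at 0x13 = a8f73bce6a
  after D3: wrote 4B at 0x10 = a8f73bce
  after D4: wrote 4B at 0x00 = 310ea8f7
  after D5: wrote 5B at 0x0b = f7a8f73bce
query mem[0x14]=0xf7, mem[0x05]=0xf7, mem[0x13]=0xce

MEM[0x14,0x05,0x13] = f7 f7 ce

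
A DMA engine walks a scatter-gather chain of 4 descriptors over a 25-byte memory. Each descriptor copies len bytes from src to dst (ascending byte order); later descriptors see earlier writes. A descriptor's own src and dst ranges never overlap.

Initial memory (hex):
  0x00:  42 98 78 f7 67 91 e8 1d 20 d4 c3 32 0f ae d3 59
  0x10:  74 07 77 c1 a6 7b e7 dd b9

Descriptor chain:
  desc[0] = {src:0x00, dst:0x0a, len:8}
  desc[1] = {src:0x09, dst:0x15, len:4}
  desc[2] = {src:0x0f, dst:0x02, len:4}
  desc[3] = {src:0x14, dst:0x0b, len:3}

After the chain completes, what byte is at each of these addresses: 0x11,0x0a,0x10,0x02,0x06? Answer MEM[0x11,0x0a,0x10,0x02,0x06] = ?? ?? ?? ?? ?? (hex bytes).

MEM[0x11,0x0a,0x10,0x02,0x06] = 1d 42 e8 91 e8

#0 dst[0x0a+8] := {0x42,0x98,0x78,0xf7,0x67,0x91,0xe8,0x1d}
#1 dst[0x15+4] := {0xd4,0x42,0x98,0x78}
#2 dst[0x02+4] := {0x91,0xe8,0x1d,0x77}
#3 dst[0x0b+3] := {0xa6,0xd4,0x42}
query mem[0x11]=0x1d, mem[0x0a]=0x42, mem[0x10]=0xe8, mem[0x02]=0x91, mem[0x06]=0xe8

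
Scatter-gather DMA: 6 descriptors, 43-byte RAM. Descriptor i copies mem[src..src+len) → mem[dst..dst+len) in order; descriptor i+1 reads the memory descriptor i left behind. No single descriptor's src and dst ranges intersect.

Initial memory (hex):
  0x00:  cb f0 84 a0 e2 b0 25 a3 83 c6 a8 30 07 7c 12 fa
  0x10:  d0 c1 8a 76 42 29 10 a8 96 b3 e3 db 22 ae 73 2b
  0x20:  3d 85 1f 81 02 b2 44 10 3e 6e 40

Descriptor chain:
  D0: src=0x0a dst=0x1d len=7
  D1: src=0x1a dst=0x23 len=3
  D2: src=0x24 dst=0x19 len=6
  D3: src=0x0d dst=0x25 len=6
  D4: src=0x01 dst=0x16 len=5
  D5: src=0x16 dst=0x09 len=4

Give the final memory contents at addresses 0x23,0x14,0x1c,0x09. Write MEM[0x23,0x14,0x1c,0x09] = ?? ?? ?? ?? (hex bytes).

MEM[0x23,0x14,0x1c,0x09] = e3 42 10 f0

[0] 0x0a->0x1d len=7 : a8 30 07 7c 12 fa d0
[1] 0x1a->0x23 len=3 : e3 db 22
[2] 0x24->0x19 len=6 : db 22 44 10 3e 6e
[3] 0x0d->0x25 len=6 : 7c 12 fa d0 c1 8a
[4] 0x01->0x16 len=5 : f0 84 a0 e2 b0
[5] 0x16->0x09 len=4 : f0 84 a0 e2
query mem[0x23]=0xe3, mem[0x14]=0x42, mem[0x1c]=0x10, mem[0x09]=0xf0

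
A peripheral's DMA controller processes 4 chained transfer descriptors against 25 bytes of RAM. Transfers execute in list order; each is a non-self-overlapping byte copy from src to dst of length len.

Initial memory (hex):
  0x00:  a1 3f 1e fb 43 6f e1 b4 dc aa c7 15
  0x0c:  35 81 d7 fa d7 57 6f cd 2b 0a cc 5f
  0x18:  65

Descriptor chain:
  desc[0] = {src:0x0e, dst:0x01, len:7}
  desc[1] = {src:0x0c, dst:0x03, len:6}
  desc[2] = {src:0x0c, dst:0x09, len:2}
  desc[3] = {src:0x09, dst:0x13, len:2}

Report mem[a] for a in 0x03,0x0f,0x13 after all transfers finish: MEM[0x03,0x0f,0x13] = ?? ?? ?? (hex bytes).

MEM[0x03,0x0f,0x13] = 35 fa 35

D0: mem[0x01..0x07] <- [d7 fa d7 57 6f cd 2b]
D1: mem[0x03..0x08] <- [35 81 d7 fa d7 57]
D2: mem[0x09..0x0a] <- [35 81]
D3: mem[0x13..0x14] <- [35 81]
query mem[0x03]=0x35, mem[0x0f]=0xfa, mem[0x13]=0x35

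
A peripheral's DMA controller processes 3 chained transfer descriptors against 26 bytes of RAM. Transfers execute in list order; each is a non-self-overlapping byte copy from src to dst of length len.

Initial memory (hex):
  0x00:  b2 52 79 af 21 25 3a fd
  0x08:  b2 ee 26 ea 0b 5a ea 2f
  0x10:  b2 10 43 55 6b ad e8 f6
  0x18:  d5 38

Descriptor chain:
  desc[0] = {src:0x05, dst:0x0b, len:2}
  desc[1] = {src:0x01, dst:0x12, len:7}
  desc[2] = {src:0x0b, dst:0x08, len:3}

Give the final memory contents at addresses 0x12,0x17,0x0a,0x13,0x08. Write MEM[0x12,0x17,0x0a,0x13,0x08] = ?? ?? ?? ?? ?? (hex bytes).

MEM[0x12,0x17,0x0a,0x13,0x08] = 52 3a 5a 79 25

  after D0: wrote 2B at 0x0b = 253a
  after D1: wrote 7B at 0x12 = 5279af21253afd
  after D2: wrote 3B at 0x08 = 253a5a
query mem[0x12]=0x52, mem[0x17]=0x3a, mem[0x0a]=0x5a, mem[0x13]=0x79, mem[0x08]=0x25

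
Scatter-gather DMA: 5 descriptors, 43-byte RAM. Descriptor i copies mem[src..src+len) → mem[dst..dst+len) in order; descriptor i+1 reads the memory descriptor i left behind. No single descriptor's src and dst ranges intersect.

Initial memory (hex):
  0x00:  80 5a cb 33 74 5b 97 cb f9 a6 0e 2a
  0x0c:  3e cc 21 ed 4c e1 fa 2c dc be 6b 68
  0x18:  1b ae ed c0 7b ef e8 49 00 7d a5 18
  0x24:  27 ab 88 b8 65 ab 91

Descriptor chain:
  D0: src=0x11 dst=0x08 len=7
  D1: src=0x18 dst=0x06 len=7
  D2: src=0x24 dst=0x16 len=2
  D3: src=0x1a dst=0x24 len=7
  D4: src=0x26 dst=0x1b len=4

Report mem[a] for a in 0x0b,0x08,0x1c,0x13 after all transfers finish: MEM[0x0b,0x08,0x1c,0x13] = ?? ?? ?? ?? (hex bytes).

#0 dst[0x08+7] := {0xe1,0xfa,0x2c,0xdc,0xbe,0x6b,0x68}
#1 dst[0x06+7] := {0x1b,0xae,0xed,0xc0,0x7b,0xef,0xe8}
#2 dst[0x16+2] := {0x27,0xab}
#3 dst[0x24+7] := {0xed,0xc0,0x7b,0xef,0xe8,0x49,0x00}
#4 dst[0x1b+4] := {0x7b,0xef,0xe8,0x49}
query mem[0x0b]=0xef, mem[0x08]=0xed, mem[0x1c]=0xef, mem[0x13]=0x2c

MEM[0x0b,0x08,0x1c,0x13] = ef ed ef 2c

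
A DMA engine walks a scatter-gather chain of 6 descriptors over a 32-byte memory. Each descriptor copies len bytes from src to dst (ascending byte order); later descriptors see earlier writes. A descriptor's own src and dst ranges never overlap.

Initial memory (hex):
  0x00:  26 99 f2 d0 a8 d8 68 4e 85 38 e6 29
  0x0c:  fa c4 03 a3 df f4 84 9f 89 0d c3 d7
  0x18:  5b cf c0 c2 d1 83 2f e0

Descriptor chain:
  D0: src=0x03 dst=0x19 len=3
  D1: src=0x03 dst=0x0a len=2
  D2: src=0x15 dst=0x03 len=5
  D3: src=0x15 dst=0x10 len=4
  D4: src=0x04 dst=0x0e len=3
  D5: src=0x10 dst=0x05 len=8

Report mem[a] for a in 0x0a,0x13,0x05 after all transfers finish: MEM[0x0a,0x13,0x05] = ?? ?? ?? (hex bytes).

MEM[0x0a,0x13,0x05] = 0d 5b 5b

D0: mem[0x19..0x1b] <- [d0 a8 d8]
D1: mem[0x0a..0x0b] <- [d0 a8]
D2: mem[0x03..0x07] <- [0d c3 d7 5b d0]
D3: mem[0x10..0x13] <- [0d c3 d7 5b]
D4: mem[0x0e..0x10] <- [c3 d7 5b]
D5: mem[0x05..0x0c] <- [5b c3 d7 5b 89 0d c3 d7]
query mem[0x0a]=0x0d, mem[0x13]=0x5b, mem[0x05]=0x5b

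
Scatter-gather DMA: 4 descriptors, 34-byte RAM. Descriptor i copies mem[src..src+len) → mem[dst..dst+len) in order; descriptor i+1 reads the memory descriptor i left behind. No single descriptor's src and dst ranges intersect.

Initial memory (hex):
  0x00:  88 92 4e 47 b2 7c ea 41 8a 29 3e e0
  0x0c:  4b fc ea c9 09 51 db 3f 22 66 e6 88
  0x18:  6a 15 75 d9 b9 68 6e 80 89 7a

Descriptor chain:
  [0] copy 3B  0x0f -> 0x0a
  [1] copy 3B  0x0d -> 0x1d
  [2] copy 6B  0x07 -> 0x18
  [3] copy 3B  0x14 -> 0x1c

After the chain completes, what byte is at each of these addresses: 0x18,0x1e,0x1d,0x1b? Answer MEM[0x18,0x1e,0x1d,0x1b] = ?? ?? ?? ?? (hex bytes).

  after D0: wrote 3B at 0x0a = c90951
  after D1: wrote 3B at 0x1d = fceac9
  after D2: wrote 6B at 0x18 = 418a29c90951
  after D3: wrote 3B at 0x1c = 2266e6
query mem[0x18]=0x41, mem[0x1e]=0xe6, mem[0x1d]=0x66, mem[0x1b]=0xc9

MEM[0x18,0x1e,0x1d,0x1b] = 41 e6 66 c9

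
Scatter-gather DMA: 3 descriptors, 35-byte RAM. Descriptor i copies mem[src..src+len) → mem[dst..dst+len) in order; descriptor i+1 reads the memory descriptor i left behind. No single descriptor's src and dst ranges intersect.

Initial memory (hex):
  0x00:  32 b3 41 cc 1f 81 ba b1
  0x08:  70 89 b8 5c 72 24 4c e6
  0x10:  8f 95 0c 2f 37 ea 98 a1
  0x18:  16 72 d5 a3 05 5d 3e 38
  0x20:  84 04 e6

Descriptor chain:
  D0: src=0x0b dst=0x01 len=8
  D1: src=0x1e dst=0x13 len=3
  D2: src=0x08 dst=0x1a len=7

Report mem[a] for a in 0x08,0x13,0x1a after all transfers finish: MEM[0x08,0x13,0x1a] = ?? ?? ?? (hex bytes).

MEM[0x08,0x13,0x1a] = 0c 3e 0c

  after D0: wrote 8B at 0x01 = 5c72244ce68f950c
  after D1: wrote 3B at 0x13 = 3e3884
  after D2: wrote 7B at 0x1a = 0c89b85c72244c
query mem[0x08]=0x0c, mem[0x13]=0x3e, mem[0x1a]=0x0c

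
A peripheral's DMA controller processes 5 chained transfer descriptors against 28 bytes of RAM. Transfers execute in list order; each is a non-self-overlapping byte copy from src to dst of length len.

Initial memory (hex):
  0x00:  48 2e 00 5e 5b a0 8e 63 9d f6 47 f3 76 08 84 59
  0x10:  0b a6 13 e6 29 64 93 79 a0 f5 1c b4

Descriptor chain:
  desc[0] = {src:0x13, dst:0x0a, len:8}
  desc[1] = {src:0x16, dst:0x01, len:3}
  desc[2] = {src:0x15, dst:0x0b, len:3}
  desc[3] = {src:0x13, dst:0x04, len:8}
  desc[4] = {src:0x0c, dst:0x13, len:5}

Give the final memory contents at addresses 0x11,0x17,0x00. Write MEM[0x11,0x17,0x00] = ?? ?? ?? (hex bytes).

MEM[0x11,0x17,0x00] = 1c f5 48

#0 dst[0x0a+8] := {0xe6,0x29,0x64,0x93,0x79,0xa0,0xf5,0x1c}
#1 dst[0x01+3] := {0x93,0x79,0xa0}
#2 dst[0x0b+3] := {0x64,0x93,0x79}
#3 dst[0x04+8] := {0xe6,0x29,0x64,0x93,0x79,0xa0,0xf5,0x1c}
#4 dst[0x13+5] := {0x93,0x79,0x79,0xa0,0xf5}
query mem[0x11]=0x1c, mem[0x17]=0xf5, mem[0x00]=0x48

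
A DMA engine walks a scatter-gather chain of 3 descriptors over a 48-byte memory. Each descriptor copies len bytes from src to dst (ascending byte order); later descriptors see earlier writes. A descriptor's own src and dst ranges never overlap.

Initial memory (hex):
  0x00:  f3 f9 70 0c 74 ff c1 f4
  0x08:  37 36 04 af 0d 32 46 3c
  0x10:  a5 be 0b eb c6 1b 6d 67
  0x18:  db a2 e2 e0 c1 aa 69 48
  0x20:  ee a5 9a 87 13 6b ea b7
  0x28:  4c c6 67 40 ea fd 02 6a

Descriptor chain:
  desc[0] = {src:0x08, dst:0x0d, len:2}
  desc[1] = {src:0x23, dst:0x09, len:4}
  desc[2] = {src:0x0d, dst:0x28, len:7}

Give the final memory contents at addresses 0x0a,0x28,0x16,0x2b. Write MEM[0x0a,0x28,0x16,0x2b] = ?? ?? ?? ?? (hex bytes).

MEM[0x0a,0x28,0x16,0x2b] = 13 37 6d a5

D0: mem[0x0d..0x0e] <- [37 36]
D1: mem[0x09..0x0c] <- [87 13 6b ea]
D2: mem[0x28..0x2e] <- [37 36 3c a5 be 0b eb]
query mem[0x0a]=0x13, mem[0x28]=0x37, mem[0x16]=0x6d, mem[0x2b]=0xa5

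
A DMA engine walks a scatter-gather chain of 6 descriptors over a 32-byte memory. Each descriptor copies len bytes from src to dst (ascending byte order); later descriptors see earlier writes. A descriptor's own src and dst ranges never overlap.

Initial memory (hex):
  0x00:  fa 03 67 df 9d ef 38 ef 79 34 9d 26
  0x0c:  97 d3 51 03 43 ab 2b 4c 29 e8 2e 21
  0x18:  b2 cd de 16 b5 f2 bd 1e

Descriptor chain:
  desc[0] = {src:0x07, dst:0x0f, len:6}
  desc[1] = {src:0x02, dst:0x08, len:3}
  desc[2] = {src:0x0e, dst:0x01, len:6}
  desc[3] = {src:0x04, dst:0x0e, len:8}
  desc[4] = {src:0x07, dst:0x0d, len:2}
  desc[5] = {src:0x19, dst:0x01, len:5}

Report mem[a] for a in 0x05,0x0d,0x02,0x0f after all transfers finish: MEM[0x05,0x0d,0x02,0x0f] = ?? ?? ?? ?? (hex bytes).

[0] 0x07->0x0f len=6 : ef 79 34 9d 26 97
[1] 0x02->0x08 len=3 : 67 df 9d
[2] 0x0e->0x01 len=6 : 51 ef 79 34 9d 26
[3] 0x04->0x0e len=8 : 34 9d 26 ef 67 df 9d 26
[4] 0x07->0x0d len=2 : ef 67
[5] 0x19->0x01 len=5 : cd de 16 b5 f2
query mem[0x05]=0xf2, mem[0x0d]=0xef, mem[0x02]=0xde, mem[0x0f]=0x9d

MEM[0x05,0x0d,0x02,0x0f] = f2 ef de 9d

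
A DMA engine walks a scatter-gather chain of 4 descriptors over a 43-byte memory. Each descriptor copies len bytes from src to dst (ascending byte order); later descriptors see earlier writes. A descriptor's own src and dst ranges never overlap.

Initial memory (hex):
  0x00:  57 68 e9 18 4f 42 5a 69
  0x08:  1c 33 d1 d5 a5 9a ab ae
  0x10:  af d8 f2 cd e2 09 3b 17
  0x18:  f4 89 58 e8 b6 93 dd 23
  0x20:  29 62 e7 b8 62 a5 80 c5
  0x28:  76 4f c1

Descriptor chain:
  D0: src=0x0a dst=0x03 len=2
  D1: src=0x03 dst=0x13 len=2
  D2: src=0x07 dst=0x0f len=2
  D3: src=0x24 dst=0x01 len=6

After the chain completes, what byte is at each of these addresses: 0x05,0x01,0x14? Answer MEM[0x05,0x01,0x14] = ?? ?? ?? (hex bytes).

[0] 0x0a->0x03 len=2 : d1 d5
[1] 0x03->0x13 len=2 : d1 d5
[2] 0x07->0x0f len=2 : 69 1c
[3] 0x24->0x01 len=6 : 62 a5 80 c5 76 4f
query mem[0x05]=0x76, mem[0x01]=0x62, mem[0x14]=0xd5

MEM[0x05,0x01,0x14] = 76 62 d5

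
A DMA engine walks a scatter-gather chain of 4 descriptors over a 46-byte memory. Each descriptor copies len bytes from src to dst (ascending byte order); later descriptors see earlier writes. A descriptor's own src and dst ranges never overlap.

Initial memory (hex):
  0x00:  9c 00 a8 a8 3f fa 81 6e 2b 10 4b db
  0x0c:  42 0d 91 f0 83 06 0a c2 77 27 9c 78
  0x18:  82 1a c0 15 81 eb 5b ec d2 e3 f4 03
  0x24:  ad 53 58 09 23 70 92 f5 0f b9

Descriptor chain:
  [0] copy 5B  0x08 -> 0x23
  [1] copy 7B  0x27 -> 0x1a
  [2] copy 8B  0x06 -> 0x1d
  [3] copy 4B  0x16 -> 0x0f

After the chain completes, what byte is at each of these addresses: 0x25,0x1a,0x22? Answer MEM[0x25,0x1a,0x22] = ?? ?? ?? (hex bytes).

MEM[0x25,0x1a,0x22] = 4b 42 db

#0 dst[0x23+5] := {0x2b,0x10,0x4b,0xdb,0x42}
#1 dst[0x1a+7] := {0x42,0x23,0x70,0x92,0xf5,0x0f,0xb9}
#2 dst[0x1d+8] := {0x81,0x6e,0x2b,0x10,0x4b,0xdb,0x42,0x0d}
#3 dst[0x0f+4] := {0x9c,0x78,0x82,0x1a}
query mem[0x25]=0x4b, mem[0x1a]=0x42, mem[0x22]=0xdb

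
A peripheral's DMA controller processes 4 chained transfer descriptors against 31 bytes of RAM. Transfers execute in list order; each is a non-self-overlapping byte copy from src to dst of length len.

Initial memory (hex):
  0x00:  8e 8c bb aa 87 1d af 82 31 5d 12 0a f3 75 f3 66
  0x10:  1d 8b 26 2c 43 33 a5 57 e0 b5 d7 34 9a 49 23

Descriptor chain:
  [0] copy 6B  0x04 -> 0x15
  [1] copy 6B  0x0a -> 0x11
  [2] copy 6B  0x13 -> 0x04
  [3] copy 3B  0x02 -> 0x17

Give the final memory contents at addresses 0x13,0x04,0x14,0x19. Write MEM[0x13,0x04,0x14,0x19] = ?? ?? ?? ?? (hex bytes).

MEM[0x13,0x04,0x14,0x19] = f3 f3 75 f3

[0] 0x04->0x15 len=6 : 87 1d af 82 31 5d
[1] 0x0a->0x11 len=6 : 12 0a f3 75 f3 66
[2] 0x13->0x04 len=6 : f3 75 f3 66 af 82
[3] 0x02->0x17 len=3 : bb aa f3
query mem[0x13]=0xf3, mem[0x04]=0xf3, mem[0x14]=0x75, mem[0x19]=0xf3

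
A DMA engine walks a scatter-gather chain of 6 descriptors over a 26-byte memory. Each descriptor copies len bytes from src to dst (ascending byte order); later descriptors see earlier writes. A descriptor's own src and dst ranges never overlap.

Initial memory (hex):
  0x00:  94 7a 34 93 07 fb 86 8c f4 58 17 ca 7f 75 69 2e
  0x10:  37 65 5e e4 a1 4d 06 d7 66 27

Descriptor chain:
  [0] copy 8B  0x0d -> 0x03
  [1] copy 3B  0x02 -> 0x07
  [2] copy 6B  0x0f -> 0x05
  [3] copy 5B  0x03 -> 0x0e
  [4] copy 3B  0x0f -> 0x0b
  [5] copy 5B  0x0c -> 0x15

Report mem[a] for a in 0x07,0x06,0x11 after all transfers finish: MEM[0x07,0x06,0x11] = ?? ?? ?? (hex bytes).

#0 dst[0x03+8] := {0x75,0x69,0x2e,0x37,0x65,0x5e,0xe4,0xa1}
#1 dst[0x07+3] := {0x34,0x75,0x69}
#2 dst[0x05+6] := {0x2e,0x37,0x65,0x5e,0xe4,0xa1}
#3 dst[0x0e+5] := {0x75,0x69,0x2e,0x37,0x65}
#4 dst[0x0b+3] := {0x69,0x2e,0x37}
#5 dst[0x15+5] := {0x2e,0x37,0x75,0x69,0x2e}
query mem[0x07]=0x65, mem[0x06]=0x37, mem[0x11]=0x37

MEM[0x07,0x06,0x11] = 65 37 37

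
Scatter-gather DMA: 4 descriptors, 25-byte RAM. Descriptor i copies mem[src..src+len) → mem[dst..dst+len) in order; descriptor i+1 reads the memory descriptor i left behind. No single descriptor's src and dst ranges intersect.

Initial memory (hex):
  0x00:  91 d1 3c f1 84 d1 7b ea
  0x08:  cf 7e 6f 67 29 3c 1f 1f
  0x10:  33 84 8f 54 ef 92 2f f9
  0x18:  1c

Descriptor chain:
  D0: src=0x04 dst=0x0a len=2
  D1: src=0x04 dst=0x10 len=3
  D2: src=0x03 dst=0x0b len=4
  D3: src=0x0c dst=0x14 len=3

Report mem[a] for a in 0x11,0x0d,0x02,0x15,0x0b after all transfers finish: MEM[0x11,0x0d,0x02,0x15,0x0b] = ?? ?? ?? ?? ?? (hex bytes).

  after D0: wrote 2B at 0x0a = 84d1
  after D1: wrote 3B at 0x10 = 84d17b
  after D2: wrote 4B at 0x0b = f184d17b
  after D3: wrote 3B at 0x14 = 84d17b
query mem[0x11]=0xd1, mem[0x0d]=0xd1, mem[0x02]=0x3c, mem[0x15]=0xd1, mem[0x0b]=0xf1

MEM[0x11,0x0d,0x02,0x15,0x0b] = d1 d1 3c d1 f1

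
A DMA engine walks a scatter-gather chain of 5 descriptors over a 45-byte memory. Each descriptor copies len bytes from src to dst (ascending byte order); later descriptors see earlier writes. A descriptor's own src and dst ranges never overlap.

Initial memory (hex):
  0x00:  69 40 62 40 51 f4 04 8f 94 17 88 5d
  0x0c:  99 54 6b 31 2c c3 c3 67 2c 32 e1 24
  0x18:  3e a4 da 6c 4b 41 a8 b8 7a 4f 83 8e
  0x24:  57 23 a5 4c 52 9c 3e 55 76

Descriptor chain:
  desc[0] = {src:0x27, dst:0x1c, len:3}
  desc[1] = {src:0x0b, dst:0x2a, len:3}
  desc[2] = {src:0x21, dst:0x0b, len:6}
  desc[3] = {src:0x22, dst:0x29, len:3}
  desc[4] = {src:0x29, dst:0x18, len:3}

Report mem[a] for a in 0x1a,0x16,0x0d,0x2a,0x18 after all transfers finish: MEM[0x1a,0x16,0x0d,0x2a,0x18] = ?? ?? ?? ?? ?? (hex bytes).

MEM[0x1a,0x16,0x0d,0x2a,0x18] = 57 e1 8e 8e 83

D0: mem[0x1c..0x1e] <- [4c 52 9c]
D1: mem[0x2a..0x2c] <- [5d 99 54]
D2: mem[0x0b..0x10] <- [4f 83 8e 57 23 a5]
D3: mem[0x29..0x2b] <- [83 8e 57]
D4: mem[0x18..0x1a] <- [83 8e 57]
query mem[0x1a]=0x57, mem[0x16]=0xe1, mem[0x0d]=0x8e, mem[0x2a]=0x8e, mem[0x18]=0x83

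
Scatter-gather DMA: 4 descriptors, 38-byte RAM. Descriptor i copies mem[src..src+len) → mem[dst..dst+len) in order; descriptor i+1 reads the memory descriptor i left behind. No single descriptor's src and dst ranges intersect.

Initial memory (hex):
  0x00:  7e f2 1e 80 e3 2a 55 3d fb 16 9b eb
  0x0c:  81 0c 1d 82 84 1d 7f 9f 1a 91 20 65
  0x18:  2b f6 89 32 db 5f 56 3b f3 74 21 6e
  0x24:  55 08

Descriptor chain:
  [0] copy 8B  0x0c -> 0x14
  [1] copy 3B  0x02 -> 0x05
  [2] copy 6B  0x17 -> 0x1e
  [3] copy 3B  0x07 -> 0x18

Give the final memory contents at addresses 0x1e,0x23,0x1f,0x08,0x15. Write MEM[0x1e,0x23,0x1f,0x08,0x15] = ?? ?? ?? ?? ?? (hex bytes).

MEM[0x1e,0x23,0x1f,0x08,0x15] = 82 db 84 fb 0c

[0] 0x0c->0x14 len=8 : 81 0c 1d 82 84 1d 7f 9f
[1] 0x02->0x05 len=3 : 1e 80 e3
[2] 0x17->0x1e len=6 : 82 84 1d 7f 9f db
[3] 0x07->0x18 len=3 : e3 fb 16
query mem[0x1e]=0x82, mem[0x23]=0xdb, mem[0x1f]=0x84, mem[0x08]=0xfb, mem[0x15]=0x0c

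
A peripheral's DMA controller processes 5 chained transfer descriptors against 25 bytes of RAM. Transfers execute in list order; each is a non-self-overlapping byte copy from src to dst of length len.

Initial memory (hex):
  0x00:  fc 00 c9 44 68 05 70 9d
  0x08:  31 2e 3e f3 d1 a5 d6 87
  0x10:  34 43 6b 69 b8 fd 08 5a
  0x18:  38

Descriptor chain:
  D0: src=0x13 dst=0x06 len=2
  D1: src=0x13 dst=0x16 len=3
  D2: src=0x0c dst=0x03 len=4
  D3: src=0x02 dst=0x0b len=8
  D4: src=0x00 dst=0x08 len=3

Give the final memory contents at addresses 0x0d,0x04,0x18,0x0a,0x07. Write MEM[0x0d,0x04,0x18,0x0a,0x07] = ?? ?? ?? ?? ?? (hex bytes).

MEM[0x0d,0x04,0x18,0x0a,0x07] = a5 a5 fd c9 b8

#0 dst[0x06+2] := {0x69,0xb8}
#1 dst[0x16+3] := {0x69,0xb8,0xfd}
#2 dst[0x03+4] := {0xd1,0xa5,0xd6,0x87}
#3 dst[0x0b+8] := {0xc9,0xd1,0xa5,0xd6,0x87,0xb8,0x31,0x2e}
#4 dst[0x08+3] := {0xfc,0x00,0xc9}
query mem[0x0d]=0xa5, mem[0x04]=0xa5, mem[0x18]=0xfd, mem[0x0a]=0xc9, mem[0x07]=0xb8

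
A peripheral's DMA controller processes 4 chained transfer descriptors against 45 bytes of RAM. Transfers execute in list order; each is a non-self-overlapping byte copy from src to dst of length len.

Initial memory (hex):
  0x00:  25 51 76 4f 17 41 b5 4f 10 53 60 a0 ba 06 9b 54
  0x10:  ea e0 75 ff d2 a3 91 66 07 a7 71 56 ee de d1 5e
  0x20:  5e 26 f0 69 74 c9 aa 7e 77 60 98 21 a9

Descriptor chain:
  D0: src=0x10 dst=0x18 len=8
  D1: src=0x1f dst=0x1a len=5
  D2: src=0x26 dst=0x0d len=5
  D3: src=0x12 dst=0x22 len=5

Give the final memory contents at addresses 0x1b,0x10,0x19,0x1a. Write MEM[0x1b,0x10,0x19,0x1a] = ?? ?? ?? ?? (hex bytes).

[0] 0x10->0x18 len=8 : ea e0 75 ff d2 a3 91 66
[1] 0x1f->0x1a len=5 : 66 5e 26 f0 69
[2] 0x26->0x0d len=5 : aa 7e 77 60 98
[3] 0x12->0x22 len=5 : 75 ff d2 a3 91
query mem[0x1b]=0x5e, mem[0x10]=0x60, mem[0x19]=0xe0, mem[0x1a]=0x66

MEM[0x1b,0x10,0x19,0x1a] = 5e 60 e0 66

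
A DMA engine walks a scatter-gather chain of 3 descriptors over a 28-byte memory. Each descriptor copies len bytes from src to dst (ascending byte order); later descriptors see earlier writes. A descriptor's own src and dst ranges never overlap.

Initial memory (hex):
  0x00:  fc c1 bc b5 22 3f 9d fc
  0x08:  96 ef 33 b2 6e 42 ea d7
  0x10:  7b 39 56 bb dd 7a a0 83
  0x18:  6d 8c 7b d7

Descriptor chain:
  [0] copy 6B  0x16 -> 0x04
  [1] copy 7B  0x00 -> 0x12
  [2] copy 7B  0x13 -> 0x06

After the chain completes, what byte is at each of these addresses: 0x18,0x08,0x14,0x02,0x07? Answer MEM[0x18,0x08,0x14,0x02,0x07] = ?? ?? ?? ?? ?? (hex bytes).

D0: mem[0x04..0x09] <- [a0 83 6d 8c 7b d7]
D1: mem[0x12..0x18] <- [fc c1 bc b5 a0 83 6d]
D2: mem[0x06..0x0c] <- [c1 bc b5 a0 83 6d 8c]
query mem[0x18]=0x6d, mem[0x08]=0xb5, mem[0x14]=0xbc, mem[0x02]=0xbc, mem[0x07]=0xbc

MEM[0x18,0x08,0x14,0x02,0x07] = 6d b5 bc bc bc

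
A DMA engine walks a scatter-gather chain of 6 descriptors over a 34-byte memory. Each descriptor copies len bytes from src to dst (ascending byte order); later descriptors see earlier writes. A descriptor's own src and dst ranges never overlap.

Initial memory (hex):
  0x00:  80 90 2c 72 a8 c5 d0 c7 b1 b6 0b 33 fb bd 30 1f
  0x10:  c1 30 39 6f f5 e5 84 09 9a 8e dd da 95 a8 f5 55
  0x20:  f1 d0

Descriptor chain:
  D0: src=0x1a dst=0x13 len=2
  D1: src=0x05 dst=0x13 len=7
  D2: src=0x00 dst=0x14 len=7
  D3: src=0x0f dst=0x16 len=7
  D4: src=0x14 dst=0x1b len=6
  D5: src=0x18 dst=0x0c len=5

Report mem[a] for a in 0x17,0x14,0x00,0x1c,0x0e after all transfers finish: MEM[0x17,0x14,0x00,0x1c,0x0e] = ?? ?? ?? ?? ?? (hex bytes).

  after D0: wrote 2B at 0x13 = ddda
  after D1: wrote 7B at 0x13 = c5d0c7b1b60b33
  after D2: wrote 7B at 0x14 = 80902c72a8c5d0
  after D3: wrote 7B at 0x16 = 1fc13039c58090
  after D4: wrote 6B at 0x1b = 80901fc13039
  after D5: wrote 5B at 0x0c = 3039c58090
query mem[0x17]=0xc1, mem[0x14]=0x80, mem[0x00]=0x80, mem[0x1c]=0x90, mem[0x0e]=0xc5

MEM[0x17,0x14,0x00,0x1c,0x0e] = c1 80 80 90 c5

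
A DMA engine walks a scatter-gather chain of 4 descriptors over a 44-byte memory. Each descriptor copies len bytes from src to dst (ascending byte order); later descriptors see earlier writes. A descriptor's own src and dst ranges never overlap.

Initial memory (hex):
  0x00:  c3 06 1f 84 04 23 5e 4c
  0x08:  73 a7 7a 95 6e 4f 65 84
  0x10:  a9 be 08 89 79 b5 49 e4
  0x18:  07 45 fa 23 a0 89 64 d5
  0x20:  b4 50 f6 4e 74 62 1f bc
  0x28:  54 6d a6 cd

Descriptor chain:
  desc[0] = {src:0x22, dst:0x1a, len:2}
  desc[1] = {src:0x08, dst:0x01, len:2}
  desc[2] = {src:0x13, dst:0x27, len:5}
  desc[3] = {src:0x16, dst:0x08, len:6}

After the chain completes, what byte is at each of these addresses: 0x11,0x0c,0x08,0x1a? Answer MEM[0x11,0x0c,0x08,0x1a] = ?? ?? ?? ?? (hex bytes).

MEM[0x11,0x0c,0x08,0x1a] = be f6 49 f6

#0 dst[0x1a+2] := {0xf6,0x4e}
#1 dst[0x01+2] := {0x73,0xa7}
#2 dst[0x27+5] := {0x89,0x79,0xb5,0x49,0xe4}
#3 dst[0x08+6] := {0x49,0xe4,0x07,0x45,0xf6,0x4e}
query mem[0x11]=0xbe, mem[0x0c]=0xf6, mem[0x08]=0x49, mem[0x1a]=0xf6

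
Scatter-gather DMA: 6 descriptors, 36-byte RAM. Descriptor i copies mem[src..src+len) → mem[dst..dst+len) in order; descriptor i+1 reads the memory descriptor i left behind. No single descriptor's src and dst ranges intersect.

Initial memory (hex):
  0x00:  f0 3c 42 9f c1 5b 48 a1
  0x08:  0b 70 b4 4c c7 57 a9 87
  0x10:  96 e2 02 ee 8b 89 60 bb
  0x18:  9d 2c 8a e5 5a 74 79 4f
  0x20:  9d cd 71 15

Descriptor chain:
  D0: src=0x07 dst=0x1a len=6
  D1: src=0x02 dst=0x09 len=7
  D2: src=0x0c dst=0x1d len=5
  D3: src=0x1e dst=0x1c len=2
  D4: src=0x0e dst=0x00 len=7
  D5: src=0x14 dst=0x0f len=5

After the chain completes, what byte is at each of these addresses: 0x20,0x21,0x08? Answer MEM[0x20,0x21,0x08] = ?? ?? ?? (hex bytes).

MEM[0x20,0x21,0x08] = 0b 96 0b

D0: mem[0x1a..0x1f] <- [a1 0b 70 b4 4c c7]
D1: mem[0x09..0x0f] <- [42 9f c1 5b 48 a1 0b]
D2: mem[0x1d..0x21] <- [5b 48 a1 0b 96]
D3: mem[0x1c..0x1d] <- [48 a1]
D4: mem[0x00..0x06] <- [a1 0b 96 e2 02 ee 8b]
D5: mem[0x0f..0x13] <- [8b 89 60 bb 9d]
query mem[0x20]=0x0b, mem[0x21]=0x96, mem[0x08]=0x0b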